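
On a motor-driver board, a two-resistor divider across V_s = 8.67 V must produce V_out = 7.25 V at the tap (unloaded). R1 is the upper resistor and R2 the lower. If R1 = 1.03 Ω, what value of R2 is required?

R2 ≈ 5.26 Ω

V_out/V_s = R2/(R1+R2) = 0.8362.
So R2 = R1 · V_out/(V_s − V_out) = 1.03 × 7.25/(8.67 − 7.25) = 1.03 × 5.106 = 5.259 Ω.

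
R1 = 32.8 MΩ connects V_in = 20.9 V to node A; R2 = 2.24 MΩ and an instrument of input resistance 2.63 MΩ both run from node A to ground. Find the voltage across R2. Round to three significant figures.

First combine the lower leg with the load: R2 ‖ R_L = 1.210 MΩ.
Voltage divider with the loaded lower leg: V_out = 20.9 × 1.210/(32.8 + 1.210) = 20.9 × 0.03557 = 0.7434 V.

V_out ≈ 0.743 V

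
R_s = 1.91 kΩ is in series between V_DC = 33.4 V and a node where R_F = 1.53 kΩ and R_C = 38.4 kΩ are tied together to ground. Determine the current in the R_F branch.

Parallel bank: R_p = 1/(1/1.53 + 1/38.4) = 1.471 kΩ.
Node voltage V_A = V_DC · R_p/(R_s + R_p) = 33.4 × 0.4351 = 14.53 V.
Branch current I = V_A/R_F = 14.53/1.53 = 9.499 mA.

I ≈ 9.50 mA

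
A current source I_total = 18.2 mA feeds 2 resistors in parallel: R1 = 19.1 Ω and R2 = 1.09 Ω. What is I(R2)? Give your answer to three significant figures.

With just two branches, the current splits inversely with resistance.
I(R2) = 18.2 × 19.1/(19.1 + 1.09) = 18.2 × 0.9460 = 17.22 mA.

I ≈ 17.2 mA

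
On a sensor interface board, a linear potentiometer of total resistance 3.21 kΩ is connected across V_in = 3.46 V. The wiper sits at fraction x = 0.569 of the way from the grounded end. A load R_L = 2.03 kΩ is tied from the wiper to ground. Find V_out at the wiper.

V_out ≈ 1.42 V

The pot divides into 1.384 kΩ above the wiper and 1.826 kΩ below.
Lower segment in parallel with the load: 1.826 ‖ 2.03 = 0.9614 kΩ.
V_out = 3.46 × 0.9614/(1.384 + 0.9614) = 1.419 V.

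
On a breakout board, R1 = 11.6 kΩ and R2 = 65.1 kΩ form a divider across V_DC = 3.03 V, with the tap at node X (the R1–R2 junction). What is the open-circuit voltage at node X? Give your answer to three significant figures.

V_th ≈ 2.57 V

V_th is the unloaded tap voltage: V_DC · R2/(R1+R2) = 3.03 × 0.8488 = 2.572 V.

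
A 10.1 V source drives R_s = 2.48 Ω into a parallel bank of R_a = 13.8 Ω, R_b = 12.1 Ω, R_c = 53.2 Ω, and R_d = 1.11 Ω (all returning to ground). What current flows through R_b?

Parallel bank: R_p = 1/(1/13.8 + 1/12.1 + 1/53.2 + 1/1.11) = 0.9304 Ω.
Node voltage V_A = V_s · R_p/(R_s + R_p) = 10.1 × 0.2728 = 2.755 V.
I(R_b) = V_A / R_b = 2.755/12.1 = 0.2277 A.
(Equivalently: I_total = 2.962 A, then current-divider fraction G_k/ΣG = 0.07689.)

I ≈ 0.228 A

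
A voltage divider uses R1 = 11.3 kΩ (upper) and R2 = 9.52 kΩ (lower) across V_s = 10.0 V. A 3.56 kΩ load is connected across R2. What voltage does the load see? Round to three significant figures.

V_out ≈ 1.87 V

The load sits in parallel with R2, giving an effective lower resistance R2' = R2·R_L/(R2+R_L) = 2.591 kΩ.
Voltage divider with the loaded lower leg: V_out = 10.0 × 2.591/(11.3 + 2.591) = 10.0 × 0.1865 = 1.865 V.
(Unloaded it would be 4.57 V; the load pulls it down.)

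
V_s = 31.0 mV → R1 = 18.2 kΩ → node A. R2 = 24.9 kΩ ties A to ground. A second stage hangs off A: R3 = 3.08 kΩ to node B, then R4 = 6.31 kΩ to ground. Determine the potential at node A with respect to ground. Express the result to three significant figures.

Node A sees R2 in parallel with the series input of stage 2, R3 + R4 = 9.390 kΩ.
R2 ‖ (R3+R4) = 6.819 kΩ.
So V_A = 31.0 × 0.2725 = 8.449 mV.

V_A ≈ 8.45 mV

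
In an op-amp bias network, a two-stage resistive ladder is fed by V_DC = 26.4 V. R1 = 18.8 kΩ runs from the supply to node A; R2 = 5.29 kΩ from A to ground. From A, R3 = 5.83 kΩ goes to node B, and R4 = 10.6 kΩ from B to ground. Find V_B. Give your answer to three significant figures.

The second stage (R3 + R4 = 16.43 kΩ) loads node A in parallel with R2.
R2 ‖ (R3+R4) = 4.002 kΩ.
V_A = 26.4 × 4.002/(18.8 + 4.002) = 4.633 V.
V_B = V_A × 0.6452 = 2.989 V.

V_B ≈ 2.99 V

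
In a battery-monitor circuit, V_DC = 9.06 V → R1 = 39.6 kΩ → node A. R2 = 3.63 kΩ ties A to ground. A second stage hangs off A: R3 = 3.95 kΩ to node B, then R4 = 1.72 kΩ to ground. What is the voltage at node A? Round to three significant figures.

Node A sees R2 in parallel with the series input of stage 2, R3 + R4 = 5.670 kΩ.
R2 ‖ (R3+R4) = 2.213 kΩ.
V_A = 9.06 × 2.213/(39.6 + 2.213) = 0.4795 V.

V_A ≈ 0.480 V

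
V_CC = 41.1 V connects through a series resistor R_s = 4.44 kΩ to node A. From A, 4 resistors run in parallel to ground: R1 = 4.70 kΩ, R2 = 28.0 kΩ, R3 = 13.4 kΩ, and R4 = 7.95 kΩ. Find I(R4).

I ≈ 1.73 mA

Parallel bank: R_p = 1/(1/4.70 + 1/28.0 + 1/13.4 + 1/7.95) = 2.228 kΩ.
V_A by voltage divider: V_A = 41.1 × 2.228/(4.44 + 2.228) = 13.73 V.
I(R4) = V_A / R4 = 13.73/7.95 = 1.727 mA.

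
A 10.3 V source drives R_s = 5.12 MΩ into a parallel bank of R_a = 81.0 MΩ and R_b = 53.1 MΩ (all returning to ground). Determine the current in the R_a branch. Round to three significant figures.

I ≈ 0.110 µA

Combine the parallel branches: R_p = (1/81.0 + 1/53.1)⁻¹ = 32.07 MΩ.
Node voltage V_A = V_DC · R_p/(R_s + R_p) = 10.3 × 0.8623 = 8.882 V.
I(R_a) = V_A / R_a = 8.882/81.0 = 0.1097 µA.
(Check via current divider: I_total = 0.2769 µA; share G_k/ΣG = 0.3960 → same result.)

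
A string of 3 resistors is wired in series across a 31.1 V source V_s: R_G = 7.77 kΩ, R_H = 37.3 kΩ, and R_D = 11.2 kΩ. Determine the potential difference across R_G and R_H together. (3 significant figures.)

V ≈ 24.9 V

Total series resistance ΣR = 7.77 + 37.3 + 11.2 = 56.27 kΩ.
R_{R_G..R_H} = 7.77 + 37.3 = 45.07 kΩ.
Voltage divider: V = V_s · (45.07 / 56.27) = 31.1 × 0.8010 = 24.91 V.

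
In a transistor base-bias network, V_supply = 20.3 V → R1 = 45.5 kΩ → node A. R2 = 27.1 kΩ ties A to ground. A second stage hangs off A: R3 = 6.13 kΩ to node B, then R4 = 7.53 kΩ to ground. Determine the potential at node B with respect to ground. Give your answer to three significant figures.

Looking into the second stage from A: R3 + R4 = 13.66 kΩ appears in parallel with R2.
Effective lower resistance at A: R2 ‖ 13.66 = 9.082 kΩ.
V_A = 20.3 × 9.082/(45.5 + 9.082) = 3.378 V.
Then the unloaded second divider: V_B = V_A × R4/(R3+R4) = 3.378 × 0.5512 = 1.862 V.

V_B ≈ 1.86 V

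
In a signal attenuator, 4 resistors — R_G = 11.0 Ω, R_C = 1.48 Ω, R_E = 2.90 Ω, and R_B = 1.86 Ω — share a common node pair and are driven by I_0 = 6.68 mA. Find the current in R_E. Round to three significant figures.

Conductances: ΣG = 1/11.0 + 1/1.48 + 1/2.90 + 1/1.86 = 1.649 (1/Ω).
Current divider: I(R_E) = I_0 · G_k/ΣG = 6.68 × (0.3448/1.649) = 6.68 × 0.2091 = 1.397 mA.

I ≈ 1.40 mA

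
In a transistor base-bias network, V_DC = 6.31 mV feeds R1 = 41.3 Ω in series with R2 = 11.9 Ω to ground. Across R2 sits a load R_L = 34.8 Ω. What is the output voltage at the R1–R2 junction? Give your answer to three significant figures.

V_out ≈ 1.12 mV

First combine the lower leg with the load: R2 ‖ R_L = 8.868 Ω.
Voltage divider with the loaded lower leg: V_out = 6.31 × 8.868/(41.3 + 8.868) = 6.31 × 0.1768 = 1.115 mV.
(Unloaded it would be 1.41 mV; the load pulls it down.)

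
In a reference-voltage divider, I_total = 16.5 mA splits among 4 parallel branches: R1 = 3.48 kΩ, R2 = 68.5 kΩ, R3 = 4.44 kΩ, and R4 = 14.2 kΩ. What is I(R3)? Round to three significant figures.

Conductances: ΣG = 1/3.48 + 1/68.5 + 1/4.44 + 1/14.2 = 0.5976 (1/kΩ).
R3 takes the fraction G_k/ΣG = 0.2252/0.5976 = 0.3769, so I = 16.5 × 0.3769 = 6.219 mA.

I ≈ 6.22 mA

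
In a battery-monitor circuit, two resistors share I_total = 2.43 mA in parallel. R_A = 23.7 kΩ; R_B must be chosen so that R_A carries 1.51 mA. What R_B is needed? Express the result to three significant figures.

In a two-way split, I_A/I_total = R_B/(R_A + R_B).
1.51/2.43 = R_B/(R_A + R_B) → R_B = R_A · (0.6214)/(1 − 0.6214) = 23.7 × 1.641 = 38.90 kΩ.

R_B ≈ 38.9 kΩ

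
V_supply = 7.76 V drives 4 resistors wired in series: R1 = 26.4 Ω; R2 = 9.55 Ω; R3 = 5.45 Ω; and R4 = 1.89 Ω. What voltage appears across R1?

V ≈ 4.73 V

ΣR = 26.4 + 9.55 + 5.45 + 1.89 = 43.29 Ω.
Voltage divider: V = V_supply · (26.40 / 43.29) = 7.76 × 0.6098 = 4.732 V.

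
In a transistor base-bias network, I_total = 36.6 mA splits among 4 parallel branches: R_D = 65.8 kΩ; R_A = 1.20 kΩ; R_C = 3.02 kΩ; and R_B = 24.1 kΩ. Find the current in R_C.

Conductances: ΣG = 1/65.8 + 1/1.20 + 1/3.02 + 1/24.1 = 1.221 (1/kΩ).
R_C takes the fraction G_k/ΣG = 0.3311/1.221 = 0.2712, so I = 36.6 × 0.2712 = 9.924 mA.

I ≈ 9.92 mA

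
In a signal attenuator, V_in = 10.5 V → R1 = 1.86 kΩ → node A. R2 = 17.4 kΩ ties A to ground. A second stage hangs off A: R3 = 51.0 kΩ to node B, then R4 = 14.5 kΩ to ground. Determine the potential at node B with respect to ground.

V_B ≈ 2.05 V

Looking into the second stage from A: R3 + R4 = 65.50 kΩ appears in parallel with R2.
R2 ‖ (R3+R4) = 13.75 kΩ.
First divider: V_A = V_in · 13.75/(1.86 + 13.75) = 9.249 V.
Stage 2 is unloaded, so V_B = V_A · R4/(R3+R4) = 9.249 × 14.5/65.50 = 2.047 V.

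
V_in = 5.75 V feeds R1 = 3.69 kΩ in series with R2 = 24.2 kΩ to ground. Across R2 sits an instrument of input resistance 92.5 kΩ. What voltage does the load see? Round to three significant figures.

V_out ≈ 4.82 V

R2 ‖ R_L = (24.2 × 92.5)/(24.2 + 92.5) = 19.18 kΩ.
Then V_out = V_in · R2'/(R1 + R2') = 5.75 × 19.18/22.87 = 4.822 V.
(Unloaded it would be 4.99 V; the load pulls it down.)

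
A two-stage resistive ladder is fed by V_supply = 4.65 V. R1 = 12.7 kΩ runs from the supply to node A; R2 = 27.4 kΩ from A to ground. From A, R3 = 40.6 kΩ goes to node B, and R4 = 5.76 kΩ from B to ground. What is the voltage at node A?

Node A sees R2 in parallel with the series input of stage 2, R3 + R4 = 46.36 kΩ.
R2 ‖ (R3+R4) = 17.22 kΩ.
First divider: V_A = V_supply · 17.22/(12.7 + 17.22) = 2.676 V.

V_A ≈ 2.68 V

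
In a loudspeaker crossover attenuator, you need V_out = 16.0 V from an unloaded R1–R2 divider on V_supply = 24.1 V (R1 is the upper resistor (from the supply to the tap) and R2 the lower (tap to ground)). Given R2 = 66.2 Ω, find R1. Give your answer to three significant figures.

R1 ≈ 33.5 Ω

Required fraction k = V_out/V_supply = 0.6639.
Rearranging, R1 = R2·(1−k)/k = 66.2 × 0.5063 = 33.51 Ω.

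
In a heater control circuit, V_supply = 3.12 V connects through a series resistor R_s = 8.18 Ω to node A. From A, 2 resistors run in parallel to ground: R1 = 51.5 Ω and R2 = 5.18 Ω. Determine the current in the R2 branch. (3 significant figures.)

Equivalent of the parallel group: R_p = 4.707 Ω.
V_A = 3.12 × 4.707/12.89 = 1.140 V.
Branch current I = V_A/R2 = 1.140/5.18 = 0.2200 A.

I ≈ 0.220 A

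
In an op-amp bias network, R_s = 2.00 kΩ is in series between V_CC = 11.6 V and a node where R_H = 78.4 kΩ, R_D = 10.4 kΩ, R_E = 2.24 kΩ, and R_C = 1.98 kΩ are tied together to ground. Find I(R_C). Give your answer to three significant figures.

I ≈ 1.88 mA

Combine the parallel branches: R_p = (1/78.4 + 1/10.4 + 1/2.24 + 1/1.98)⁻¹ = 0.9431 kΩ.
Node voltage V_A = V_CC · R_p/(R_s + R_p) = 11.6 × 0.3204 = 3.717 V.
Branch current I = V_A/R_C = 3.717/1.98 = 1.877 mA.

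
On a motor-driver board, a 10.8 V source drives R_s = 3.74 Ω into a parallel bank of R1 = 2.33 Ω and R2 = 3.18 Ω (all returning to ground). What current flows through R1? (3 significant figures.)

Parallel bank: R_p = 1/(1/2.33 + 1/3.18) = 1.345 Ω.
V_A = 10.8 × 1.345/5.085 = 2.856 V.
I(R1) = V_A / R1 = 2.856/2.33 = 1.226 A.
(Check via current divider: I_total = 2.124 A; share G_k/ΣG = 0.5771 → same result.)

I ≈ 1.23 A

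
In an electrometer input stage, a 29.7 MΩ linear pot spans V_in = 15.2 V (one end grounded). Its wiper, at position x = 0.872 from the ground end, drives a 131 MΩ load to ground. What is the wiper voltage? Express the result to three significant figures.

The pot divides into 3.802 MΩ above the wiper and 25.90 MΩ below.
R_L loads the lower segment: effective lower R = 21.62 MΩ.
Then V_out = V_in · 21.62/(3.802 + 21.62) = 12.93 V.

V_out ≈ 12.9 V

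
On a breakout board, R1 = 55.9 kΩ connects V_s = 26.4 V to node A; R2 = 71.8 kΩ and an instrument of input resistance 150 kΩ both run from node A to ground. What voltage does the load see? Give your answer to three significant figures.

V_out ≈ 12.3 V

The load sits in parallel with R2, giving an effective lower resistance R2' = R2·R_L/(R2+R_L) = 48.56 kΩ.
Now apply the divider: V_out = 26.4 × 0.4649 = 12.27 V.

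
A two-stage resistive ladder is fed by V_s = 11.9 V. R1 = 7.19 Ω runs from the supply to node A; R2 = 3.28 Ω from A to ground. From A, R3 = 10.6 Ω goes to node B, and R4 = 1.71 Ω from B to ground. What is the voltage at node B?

The second stage (R3 + R4 = 12.31 Ω) loads node A in parallel with R2.
Effective lower resistance at A: R2 ‖ 12.31 = 2.590 Ω.
So V_A = 11.9 × 0.2648 = 3.151 V.
V_B = V_A × 0.1389 = 0.4378 V.

V_B ≈ 0.438 V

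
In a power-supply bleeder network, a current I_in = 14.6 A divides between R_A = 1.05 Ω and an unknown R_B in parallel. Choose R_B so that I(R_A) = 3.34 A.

In a two-way split, I_A/I_in = R_B/(R_A + R_B).
3.34/14.6 = R_B/(R_A + R_B) → R_B = R_A · (0.2288)/(1 − 0.2288) = 1.05 × 0.2966 = 0.3115 Ω.

R_B ≈ 0.311 Ω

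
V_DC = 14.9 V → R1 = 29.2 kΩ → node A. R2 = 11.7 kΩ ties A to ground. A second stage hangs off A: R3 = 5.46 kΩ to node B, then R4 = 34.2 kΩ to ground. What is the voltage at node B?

V_B ≈ 3.04 V

Node A sees R2 in parallel with the series input of stage 2, R3 + R4 = 39.66 kΩ.
R2 ‖ (R3+R4) = 9.035 kΩ.
First divider: V_A = V_DC · 9.035/(29.2 + 9.035) = 3.521 V.
V_B = V_A × 0.8623 = 3.036 V.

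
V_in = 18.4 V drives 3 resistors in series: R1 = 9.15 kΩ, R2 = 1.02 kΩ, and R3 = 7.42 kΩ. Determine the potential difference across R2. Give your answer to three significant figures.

V ≈ 1.07 V

Total series resistance ΣR = 9.15 + 1.02 + 7.42 = 17.59 kΩ.
Voltage divider: V = V_in · (1.020 / 17.59) = 18.4 × 0.05799 = 1.067 V.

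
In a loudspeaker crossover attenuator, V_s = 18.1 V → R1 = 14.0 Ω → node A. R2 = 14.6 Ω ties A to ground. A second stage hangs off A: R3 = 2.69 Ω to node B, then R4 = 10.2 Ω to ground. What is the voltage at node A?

Node A sees R2 in parallel with the series input of stage 2, R3 + R4 = 12.89 Ω.
Effective lower resistance at A: R2 ‖ 12.89 = 6.846 Ω.
So V_A = 18.1 × 0.3284 = 5.944 V.

V_A ≈ 5.94 V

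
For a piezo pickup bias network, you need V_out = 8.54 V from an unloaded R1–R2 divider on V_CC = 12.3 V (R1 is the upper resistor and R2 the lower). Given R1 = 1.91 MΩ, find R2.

R2 ≈ 4.34 MΩ

V_out/V_CC = R2/(R1+R2) = 0.6943.
Rearranging, R2 = R1·k/(1−k) = 1.91 × 2.271 = 4.338 MΩ.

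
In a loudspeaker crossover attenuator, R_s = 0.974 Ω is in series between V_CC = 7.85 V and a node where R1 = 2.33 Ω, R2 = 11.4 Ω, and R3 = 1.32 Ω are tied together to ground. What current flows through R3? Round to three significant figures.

I ≈ 2.65 A

Equivalent of the parallel group: R_p = 0.7846 Ω.
V_A by voltage divider: V_A = 7.85 × 0.7846/(0.974 + 0.7846) = 3.502 V.
Branch current I = V_A/R3 = 3.502/1.32 = 2.653 A.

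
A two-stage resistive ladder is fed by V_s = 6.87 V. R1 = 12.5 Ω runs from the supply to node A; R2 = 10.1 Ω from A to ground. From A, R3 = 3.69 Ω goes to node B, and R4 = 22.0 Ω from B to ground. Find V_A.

V_A ≈ 2.52 V

Looking into the second stage from A: R3 + R4 = 25.69 Ω appears in parallel with R2.
R2 ‖ (R3+R4) = 7.250 Ω.
So V_A = 6.87 × 0.3671 = 2.522 V.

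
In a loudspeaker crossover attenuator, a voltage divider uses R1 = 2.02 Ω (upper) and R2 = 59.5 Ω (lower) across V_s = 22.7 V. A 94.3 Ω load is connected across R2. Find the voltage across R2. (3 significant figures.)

V_out ≈ 21.5 V

First combine the lower leg with the load: R2 ‖ R_L = 36.48 Ω.
Then V_out = V_s · R2'/(R1 + R2') = 22.7 × 36.48/38.50 = 21.51 V.
(Unloaded it would be 22.0 V; the load pulls it down.)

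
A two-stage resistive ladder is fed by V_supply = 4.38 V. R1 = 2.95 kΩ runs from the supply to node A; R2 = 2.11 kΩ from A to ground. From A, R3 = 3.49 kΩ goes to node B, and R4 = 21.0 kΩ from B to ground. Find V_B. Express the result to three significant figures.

Node A sees R2 in parallel with the series input of stage 2, R3 + R4 = 24.49 kΩ.
R2 ‖ (R3+R4) = 1.943 kΩ.
First divider: V_A = V_supply · 1.943/(2.95 + 1.943) = 1.739 V.
V_B = V_A × 0.8575 = 1.491 V.

V_B ≈ 1.49 V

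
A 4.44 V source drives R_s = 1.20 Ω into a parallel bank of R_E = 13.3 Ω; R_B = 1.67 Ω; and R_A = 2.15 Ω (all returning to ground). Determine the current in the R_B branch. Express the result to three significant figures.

I ≈ 1.12 A

Combine the parallel branches: R_p = (1/13.3 + 1/1.67 + 1/2.15)⁻¹ = 0.8779 Ω.
V_A = 4.44 × 0.8779/2.078 = 1.876 V.
Branch current I = V_A/R_B = 1.876/1.67 = 1.123 A.
(Equivalently: I_total = 2.137 A, then current-divider fraction G_k/ΣG = 0.5257.)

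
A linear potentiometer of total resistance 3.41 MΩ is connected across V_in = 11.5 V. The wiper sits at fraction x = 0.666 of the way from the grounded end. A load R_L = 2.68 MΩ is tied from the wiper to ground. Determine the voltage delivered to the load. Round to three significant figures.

V_out ≈ 5.97 V

The pot divides into 1.139 MΩ above the wiper and 2.271 MΩ below.
(x·R_p) ‖ R_L = 1.229 MΩ.
V_out = 11.5 × 1.229/(1.139 + 1.229) = 5.969 V.
(Unloaded: V_out = x·V_in = 7.66 V.)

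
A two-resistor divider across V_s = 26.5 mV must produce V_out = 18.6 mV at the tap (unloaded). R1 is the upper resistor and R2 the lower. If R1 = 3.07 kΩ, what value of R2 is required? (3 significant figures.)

Required fraction k = V_out/V_s = 0.7019.
Rearranging, R2 = R1·k/(1−k) = 3.07 × 2.354 = 7.228 kΩ.

R2 ≈ 7.23 kΩ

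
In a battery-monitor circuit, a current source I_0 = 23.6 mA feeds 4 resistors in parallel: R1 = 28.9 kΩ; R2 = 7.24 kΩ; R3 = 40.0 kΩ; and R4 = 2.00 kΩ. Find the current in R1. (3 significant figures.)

I ≈ 1.17 mA

Conductances: ΣG = 1/28.9 + 1/7.24 + 1/40.0 + 1/2.00 = 0.6977 (1/kΩ).
Current divider: I(R1) = I_0 · G_k/ΣG = 23.6 × (0.03460/0.6977) = 23.6 × 0.04959 = 1.170 mA.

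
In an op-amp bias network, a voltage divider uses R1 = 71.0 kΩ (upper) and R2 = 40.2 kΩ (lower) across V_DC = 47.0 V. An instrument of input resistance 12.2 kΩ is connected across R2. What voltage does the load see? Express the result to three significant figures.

V_out ≈ 5.47 V

First combine the lower leg with the load: R2 ‖ R_L = 9.360 kΩ.
Voltage divider with the loaded lower leg: V_out = 47.0 × 9.360/(71.0 + 9.360) = 47.0 × 0.1165 = 5.474 V.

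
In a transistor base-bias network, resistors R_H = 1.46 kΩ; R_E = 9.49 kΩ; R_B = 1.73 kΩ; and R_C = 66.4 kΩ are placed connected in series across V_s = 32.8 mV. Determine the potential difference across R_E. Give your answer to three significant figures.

V ≈ 3.94 mV

ΣR = 1.46 + 9.49 + 1.73 + 66.4 = 79.08 kΩ.
By the voltage-divider rule, V = 32.8 × 9.490/79.08 = 3.936 mV.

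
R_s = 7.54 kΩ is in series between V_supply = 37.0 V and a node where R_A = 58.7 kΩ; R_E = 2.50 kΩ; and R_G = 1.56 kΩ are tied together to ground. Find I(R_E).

Combine the parallel branches: R_p = (1/58.7 + 1/2.50 + 1/1.56)⁻¹ = 0.9451 kΩ.
V_A by voltage divider: V_A = 37.0 × 0.9451/(7.54 + 0.9451) = 4.121 V.
I(R_E) = V_A / R_E = 4.121/2.50 = 1.649 mA.

I ≈ 1.65 mA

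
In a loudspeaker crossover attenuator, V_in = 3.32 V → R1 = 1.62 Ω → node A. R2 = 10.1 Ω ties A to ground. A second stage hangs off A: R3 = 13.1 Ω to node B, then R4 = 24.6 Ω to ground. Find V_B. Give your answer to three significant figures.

The second stage (R3 + R4 = 37.70 Ω) loads node A in parallel with R2.
Effective lower resistance at A: R2 ‖ 37.70 = 7.966 Ω.
So V_A = 3.32 × 0.8310 = 2.759 V.
Stage 2 is unloaded, so V_B = V_A · R4/(R3+R4) = 2.759 × 24.6/37.70 = 1.800 V.

V_B ≈ 1.80 V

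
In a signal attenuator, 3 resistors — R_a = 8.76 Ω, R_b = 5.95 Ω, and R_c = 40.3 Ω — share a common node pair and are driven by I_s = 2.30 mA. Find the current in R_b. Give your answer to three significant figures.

ΣG = 1/8.76 + 1/5.95 + 1/40.3 = 0.3070.
By the current-divider rule, I = I_s · G_k/ΣG = 2.30 × 0.5474 = 1.259 mA.

I ≈ 1.26 mA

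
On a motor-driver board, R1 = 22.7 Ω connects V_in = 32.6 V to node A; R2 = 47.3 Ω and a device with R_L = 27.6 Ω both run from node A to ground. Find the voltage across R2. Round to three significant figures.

R2 ‖ R_L = (47.3 × 27.6)/(47.3 + 27.6) = 17.43 Ω.
Then V_out = V_in · R2'/(R1 + R2') = 32.6 × 17.43/40.13 = 14.16 V.

V_out ≈ 14.2 V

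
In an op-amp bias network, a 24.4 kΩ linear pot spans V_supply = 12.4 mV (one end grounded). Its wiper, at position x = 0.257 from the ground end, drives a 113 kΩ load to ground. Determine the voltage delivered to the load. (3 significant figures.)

V_out ≈ 3.06 mV

The pot divides into 18.13 kΩ above the wiper and 6.271 kΩ below.
R_L loads the lower segment: effective lower R = 5.941 kΩ.
Then V_out = V_supply · 5.941/(18.13 + 5.941) = 3.061 mV.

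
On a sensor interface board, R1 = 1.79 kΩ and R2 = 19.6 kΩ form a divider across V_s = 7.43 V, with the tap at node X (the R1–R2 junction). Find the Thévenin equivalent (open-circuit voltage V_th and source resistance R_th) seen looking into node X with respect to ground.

With X open, the divider is unloaded: V_th = 7.43 × 19.6/21.39 = 6.808 V.
Looking into X with the source shorted: R_th = R1·R2/(R1+R2) = 1.790 × 19.6/21.39 = 1.640 kΩ.

V_th ≈ 6.81 V, R_th ≈ 1.64 kΩ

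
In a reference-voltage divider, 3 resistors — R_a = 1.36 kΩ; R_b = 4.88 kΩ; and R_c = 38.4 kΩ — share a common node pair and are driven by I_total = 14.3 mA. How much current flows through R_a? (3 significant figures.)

I ≈ 10.9 mA

ΣG = 1/1.36 + 1/4.88 + 1/38.4 = 0.9663.
By the current-divider rule, I = I_total · G_k/ΣG = 14.3 × 0.7610 = 10.88 mA.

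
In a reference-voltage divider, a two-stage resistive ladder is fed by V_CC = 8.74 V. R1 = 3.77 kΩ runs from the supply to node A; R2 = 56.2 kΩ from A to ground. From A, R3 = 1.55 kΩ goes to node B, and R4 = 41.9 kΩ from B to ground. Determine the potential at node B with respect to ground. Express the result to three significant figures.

V_B ≈ 7.30 V

Looking into the second stage from A: R3 + R4 = 43.45 kΩ appears in parallel with R2.
Effective lower resistance at A: R2 ‖ 43.45 = 24.50 kΩ.
First divider: V_A = V_CC · 24.50/(3.77 + 24.50) = 7.575 V.
V_B = V_A × 0.9643 = 7.304 V.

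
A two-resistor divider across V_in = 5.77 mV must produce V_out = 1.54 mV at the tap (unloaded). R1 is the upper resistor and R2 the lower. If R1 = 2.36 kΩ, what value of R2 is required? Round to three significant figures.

R2 ≈ 0.859 kΩ

Required fraction k = V_out/V_in = 0.2669.
So R2 = R1 · V_out/(V_in − V_out) = 2.36 × 1.54/(5.77 − 1.54) = 2.36 × 0.3641 = 0.8592 kΩ.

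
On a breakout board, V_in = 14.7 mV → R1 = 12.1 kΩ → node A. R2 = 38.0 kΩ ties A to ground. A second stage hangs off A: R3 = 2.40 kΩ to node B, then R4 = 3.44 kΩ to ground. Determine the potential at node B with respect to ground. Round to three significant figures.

The second stage (R3 + R4 = 5.840 kΩ) loads node A in parallel with R2.
Effective lower resistance at A: R2 ‖ 5.840 = 5.062 kΩ.
First divider: V_A = V_in · 5.062/(12.1 + 5.062) = 4.336 mV.
Then the unloaded second divider: V_B = V_A × R4/(R3+R4) = 4.336 × 0.5890 = 2.554 mV.

V_B ≈ 2.55 mV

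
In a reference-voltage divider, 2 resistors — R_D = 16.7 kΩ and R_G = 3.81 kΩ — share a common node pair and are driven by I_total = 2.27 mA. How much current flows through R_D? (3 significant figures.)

I ≈ 0.422 mA

For two parallel branches, I_k = I_total · (other R)/(sum of R).
I(R_D) = 2.27 × 3.81/(16.7 + 3.81) = 2.27 × 0.1858 = 0.4217 mA.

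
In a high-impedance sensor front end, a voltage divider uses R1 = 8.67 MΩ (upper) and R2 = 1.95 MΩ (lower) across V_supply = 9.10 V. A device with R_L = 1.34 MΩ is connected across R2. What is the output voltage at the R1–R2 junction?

First combine the lower leg with the load: R2 ‖ R_L = 0.7942 MΩ.
Now apply the divider: V_out = 9.10 × 0.08392 = 0.7637 V.

V_out ≈ 0.764 V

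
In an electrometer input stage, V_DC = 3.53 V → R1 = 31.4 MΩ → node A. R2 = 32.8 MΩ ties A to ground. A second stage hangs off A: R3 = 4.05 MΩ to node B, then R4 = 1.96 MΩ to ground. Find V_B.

V_B ≈ 0.160 V

Node A sees R2 in parallel with the series input of stage 2, R3 + R4 = 6.010 MΩ.
Effective lower resistance at A: R2 ‖ 6.010 = 5.079 MΩ.
First divider: V_A = V_DC · 5.079/(31.4 + 5.079) = 0.4915 V.
Stage 2 is unloaded, so V_B = V_A · R4/(R3+R4) = 0.4915 × 1.96/6.010 = 0.1603 V.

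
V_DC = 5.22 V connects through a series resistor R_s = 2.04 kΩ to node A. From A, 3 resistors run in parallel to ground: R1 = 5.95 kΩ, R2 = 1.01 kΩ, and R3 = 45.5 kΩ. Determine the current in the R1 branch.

Combine the parallel branches: R_p = (1/5.95 + 1/1.01 + 1/45.5)⁻¹ = 0.8474 kΩ.
V_A by voltage divider: V_A = 5.22 × 0.8474/(2.04 + 0.8474) = 1.532 V.
Branch current I = V_A/R1 = 1.532/5.95 = 0.2575 mA.

I ≈ 0.257 mA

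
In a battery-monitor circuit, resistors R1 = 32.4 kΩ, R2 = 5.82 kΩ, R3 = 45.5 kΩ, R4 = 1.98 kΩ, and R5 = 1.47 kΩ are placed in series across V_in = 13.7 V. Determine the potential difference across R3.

V ≈ 7.15 V

ΣR = 32.4 + 5.82 + 45.5 + 1.98 + 1.47 = 87.17 kΩ.
V = V_in · R/ΣR = 13.7 × 0.5220 = 7.151 V.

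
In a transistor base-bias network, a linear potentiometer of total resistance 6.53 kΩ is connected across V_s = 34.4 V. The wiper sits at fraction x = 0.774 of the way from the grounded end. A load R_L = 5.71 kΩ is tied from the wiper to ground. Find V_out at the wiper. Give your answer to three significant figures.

V_out ≈ 22.2 V

Split the track: R_lower = x·R_p = 5.054 kΩ, R_upper = (1−x)·R_p = 1.476 kΩ.
(x·R_p) ‖ R_L = 2.681 kΩ.
V_out = 34.4 × 2.681/(1.476 + 2.681) = 22.19 V.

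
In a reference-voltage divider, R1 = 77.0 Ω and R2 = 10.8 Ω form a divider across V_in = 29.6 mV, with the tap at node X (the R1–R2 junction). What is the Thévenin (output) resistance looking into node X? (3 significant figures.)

Looking into X with the source shorted: R_th = R1·R2/(R1+R2) = 77.00 × 10.8/87.80 = 9.472 Ω.

R_th ≈ 9.47 Ω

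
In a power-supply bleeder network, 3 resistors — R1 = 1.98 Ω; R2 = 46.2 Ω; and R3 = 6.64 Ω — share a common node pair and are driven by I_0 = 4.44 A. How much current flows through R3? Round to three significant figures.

I ≈ 0.987 A

Conductances: ΣG = 1/1.98 + 1/46.2 + 1/6.64 = 0.6773 (1/Ω).
Current divider: I(R3) = I_0 · G_k/ΣG = 4.44 × (0.1506/0.6773) = 4.44 × 0.2224 = 0.9873 A.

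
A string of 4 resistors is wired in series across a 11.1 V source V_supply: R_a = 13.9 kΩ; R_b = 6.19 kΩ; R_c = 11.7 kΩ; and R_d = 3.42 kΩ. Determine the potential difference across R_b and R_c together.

Series total: ΣR = 13.9 + 6.19 + 11.7 + 3.42 = 35.21 kΩ.
R_{R_b..R_c} = 6.19 + 11.7 = 17.89 kΩ.
V = V_supply · R/ΣR = 11.1 × 0.5081 = 5.640 V.

V ≈ 5.64 V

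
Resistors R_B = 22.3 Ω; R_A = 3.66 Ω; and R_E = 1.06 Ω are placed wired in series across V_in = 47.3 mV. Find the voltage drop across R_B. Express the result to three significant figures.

V ≈ 39.0 mV

Series total: ΣR = 22.3 + 3.66 + 1.06 = 27.02 Ω.
Voltage divider: V = V_in · (22.30 / 27.02) = 47.3 × 0.8253 = 39.04 mV.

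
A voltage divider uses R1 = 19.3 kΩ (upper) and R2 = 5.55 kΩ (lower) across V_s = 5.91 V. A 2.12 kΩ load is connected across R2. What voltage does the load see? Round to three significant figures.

V_out ≈ 0.435 V

The load sits in parallel with R2, giving an effective lower resistance R2' = R2·R_L/(R2+R_L) = 1.534 kΩ.
Voltage divider with the loaded lower leg: V_out = 5.91 × 1.534/(19.3 + 1.534) = 5.91 × 0.07363 = 0.4352 V.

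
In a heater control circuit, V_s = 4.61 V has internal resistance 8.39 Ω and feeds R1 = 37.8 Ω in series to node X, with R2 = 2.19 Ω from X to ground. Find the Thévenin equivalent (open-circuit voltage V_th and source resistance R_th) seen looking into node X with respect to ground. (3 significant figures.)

R1' = 8.39 + 37.8 = 46.19 Ω (source resistance + R1).
With X open, the divider is unloaded: V_th = 4.61 × 2.19/48.38 = 0.2087 V.
Looking into X with the source shorted: R_th = R1'·R2/(R1'+R2) = 46.19 × 2.19/48.38 = 2.091 Ω.

V_th ≈ 0.209 V, R_th ≈ 2.09 Ω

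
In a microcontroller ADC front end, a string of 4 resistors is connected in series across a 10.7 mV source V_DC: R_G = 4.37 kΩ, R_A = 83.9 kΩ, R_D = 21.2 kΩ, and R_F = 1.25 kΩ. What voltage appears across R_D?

V ≈ 2.05 mV

Total series resistance ΣR = 4.37 + 83.9 + 21.2 + 1.25 = 110.7 kΩ.
Voltage divider: V = V_DC · (21.20 / 110.7) = 10.7 × 0.1915 = 2.049 mV.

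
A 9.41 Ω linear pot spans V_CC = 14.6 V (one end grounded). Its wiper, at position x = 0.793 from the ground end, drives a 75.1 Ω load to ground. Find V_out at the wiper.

V_out ≈ 11.3 V

Split the track: R_lower = x·R_p = 7.462 Ω, R_upper = (1−x)·R_p = 1.948 Ω.
Lower segment in parallel with the load: 7.462 ‖ 75.1 = 6.788 Ω.
V_out = 14.6 × 6.788/(1.948 + 6.788) = 11.34 V.
(Unloaded: V_out = x·V_CC = 11.6 V.)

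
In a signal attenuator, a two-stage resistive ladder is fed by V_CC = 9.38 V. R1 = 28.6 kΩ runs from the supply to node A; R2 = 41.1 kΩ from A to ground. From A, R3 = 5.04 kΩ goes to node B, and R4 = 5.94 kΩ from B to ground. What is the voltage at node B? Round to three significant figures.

V_B ≈ 1.18 V

The second stage (R3 + R4 = 10.98 kΩ) loads node A in parallel with R2.
R2 ‖ (R3+R4) = 8.665 kΩ.
So V_A = 9.38 × 0.2325 = 2.181 V.
Then the unloaded second divider: V_B = V_A × R4/(R3+R4) = 2.181 × 0.5410 = 1.180 V.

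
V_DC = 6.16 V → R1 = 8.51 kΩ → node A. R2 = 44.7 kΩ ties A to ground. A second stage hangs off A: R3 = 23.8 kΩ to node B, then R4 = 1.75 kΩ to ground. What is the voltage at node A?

V_A ≈ 4.04 V

Looking into the second stage from A: R3 + R4 = 25.55 kΩ appears in parallel with R2.
R2 ‖ (R3+R4) = 16.26 kΩ.
First divider: V_A = V_DC · 16.26/(8.51 + 16.26) = 4.043 V.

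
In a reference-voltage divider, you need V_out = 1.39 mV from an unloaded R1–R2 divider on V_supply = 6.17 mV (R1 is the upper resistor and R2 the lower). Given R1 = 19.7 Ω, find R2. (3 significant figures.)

V_out/V_supply = R2/(R1+R2) = 0.2253.
So R2 = R1 · V_out/(V_supply − V_out) = 19.7 × 1.39/(6.17 − 1.39) = 19.7 × 0.2908 = 5.729 Ω.

R2 ≈ 5.73 Ω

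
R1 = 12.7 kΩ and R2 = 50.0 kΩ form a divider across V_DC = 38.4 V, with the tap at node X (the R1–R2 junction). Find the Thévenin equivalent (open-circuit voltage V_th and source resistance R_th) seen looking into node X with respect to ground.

Open-circuit (no load on X): V_th = V_DC · R2/(R1 + R2) = 38.4 × 50.0/(12.70 + 50.0) = 30.62 V.
With V_DC suppressed (replaced by a short), R_th = R1 ‖ R2 = (12.70 × 50.0)/(12.70 + 50.0) = 10.13 kΩ.

V_th ≈ 30.6 V, R_th ≈ 10.1 kΩ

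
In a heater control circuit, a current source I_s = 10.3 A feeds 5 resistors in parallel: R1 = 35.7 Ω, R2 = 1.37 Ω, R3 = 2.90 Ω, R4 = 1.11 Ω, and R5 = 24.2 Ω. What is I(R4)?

I ≈ 4.54 A

Conductances: ΣG = 1/35.7 + 1/1.37 + 1/2.90 + 1/1.11 + 1/24.2 = 2.045 (1/Ω).
Current divider: I(R4) = I_s · G_k/ΣG = 10.3 × (0.9009/2.045) = 10.3 × 0.4405 = 4.538 A.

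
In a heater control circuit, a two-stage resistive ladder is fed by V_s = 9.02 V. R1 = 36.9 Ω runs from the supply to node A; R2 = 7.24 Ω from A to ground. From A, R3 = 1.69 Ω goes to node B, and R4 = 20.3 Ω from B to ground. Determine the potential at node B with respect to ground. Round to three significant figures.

V_B ≈ 1.07 V

The second stage (R3 + R4 = 21.99 Ω) loads node A in parallel with R2.
R2 ‖ (R3+R4) = 5.447 Ω.
So V_A = 9.02 × 0.1286 = 1.160 V.
Then the unloaded second divider: V_B = V_A × R4/(R3+R4) = 1.160 × 0.9231 = 1.071 V.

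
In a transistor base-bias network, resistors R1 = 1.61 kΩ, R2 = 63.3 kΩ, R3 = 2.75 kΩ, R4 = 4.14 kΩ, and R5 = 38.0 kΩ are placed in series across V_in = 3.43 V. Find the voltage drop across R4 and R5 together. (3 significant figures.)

ΣR = 1.61 + 63.3 + 2.75 + 4.14 + 38.0 = 109.8 kΩ.
R_{R4..R5} = 4.14 + 38.0 = 42.14 kΩ.
V = V_in · R/ΣR = 3.43 × 0.3838 = 1.316 V.

V ≈ 1.32 V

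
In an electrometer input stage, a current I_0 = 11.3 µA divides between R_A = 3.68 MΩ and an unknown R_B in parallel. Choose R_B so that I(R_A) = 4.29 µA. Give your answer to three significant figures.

R_B ≈ 2.25 MΩ

Two-branch current divider: I_A = I_0 · R_B/(R_A + R_B).
4.29/11.3 = R_B/(R_A + R_B) → R_B = R_A · (0.3796)/(1 − 0.3796) = 3.68 × 0.6120 = 2.252 MΩ.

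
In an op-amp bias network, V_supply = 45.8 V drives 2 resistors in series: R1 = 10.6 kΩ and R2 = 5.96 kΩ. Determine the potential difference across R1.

V ≈ 29.3 V

ΣR = 10.6 + 5.96 = 16.56 kΩ.
By the voltage-divider rule, V = 45.8 × 10.60/16.56 = 29.32 V.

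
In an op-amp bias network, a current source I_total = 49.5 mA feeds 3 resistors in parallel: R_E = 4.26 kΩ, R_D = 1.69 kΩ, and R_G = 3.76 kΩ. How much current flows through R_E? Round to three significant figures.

I ≈ 10.6 mA

ΣG = 1/4.26 + 1/1.69 + 1/3.76 = 1.092.
Current divider: I(R_E) = I_total · G_k/ΣG = 49.5 × (0.2347/1.092) = 49.5 × 0.2149 = 10.64 mA.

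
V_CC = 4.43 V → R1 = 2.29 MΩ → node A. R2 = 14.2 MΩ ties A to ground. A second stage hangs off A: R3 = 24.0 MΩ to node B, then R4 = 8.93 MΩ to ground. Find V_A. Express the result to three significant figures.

The second stage (R3 + R4 = 32.93 MΩ) loads node A in parallel with R2.
R2 ‖ (R3+R4) = 9.922 MΩ.
So V_A = 4.43 × 0.8125 = 3.599 V.

V_A ≈ 3.60 V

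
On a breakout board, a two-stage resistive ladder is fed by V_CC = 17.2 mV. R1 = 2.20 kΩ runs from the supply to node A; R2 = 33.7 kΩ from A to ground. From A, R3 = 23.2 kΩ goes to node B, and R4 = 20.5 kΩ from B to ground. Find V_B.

V_B ≈ 7.23 mV

The second stage (R3 + R4 = 43.70 kΩ) loads node A in parallel with R2.
Effective lower resistance at A: R2 ‖ 43.70 = 19.03 kΩ.
So V_A = 17.2 × 0.8964 = 15.42 mV.
Stage 2 is unloaded, so V_B = V_A · R4/(R3+R4) = 15.42 × 20.5/43.70 = 7.232 mV.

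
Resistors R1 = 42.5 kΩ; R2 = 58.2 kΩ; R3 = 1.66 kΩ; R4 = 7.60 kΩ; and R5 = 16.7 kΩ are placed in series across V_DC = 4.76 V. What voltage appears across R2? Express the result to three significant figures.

ΣR = 42.5 + 58.2 + 1.66 + 7.60 + 16.7 = 126.7 kΩ.
V = V_DC · R/ΣR = 4.76 × 0.4595 = 2.187 V.

V ≈ 2.19 V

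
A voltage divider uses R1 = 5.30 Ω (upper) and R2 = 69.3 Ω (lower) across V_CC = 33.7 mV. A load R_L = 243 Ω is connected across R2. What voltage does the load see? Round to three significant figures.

V_out ≈ 30.7 mV

First combine the lower leg with the load: R2 ‖ R_L = 53.92 Ω.
Then V_out = V_CC · R2'/(R1 + R2') = 33.7 × 53.92/59.22 = 30.68 mV.
(Unloaded it would be 31.3 mV; the load pulls it down.)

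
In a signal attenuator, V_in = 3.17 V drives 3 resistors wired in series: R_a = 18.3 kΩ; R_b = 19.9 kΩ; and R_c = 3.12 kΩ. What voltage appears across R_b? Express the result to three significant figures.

Total series resistance ΣR = 18.3 + 19.9 + 3.12 = 41.32 kΩ.
V = V_in · R/ΣR = 3.17 × 0.4816 = 1.527 V.

V ≈ 1.53 V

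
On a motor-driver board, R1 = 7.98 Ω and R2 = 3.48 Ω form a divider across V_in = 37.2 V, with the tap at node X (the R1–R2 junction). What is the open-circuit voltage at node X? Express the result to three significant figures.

V_th ≈ 11.3 V

Open-circuit (no load on X): V_th = V_in · R2/(R1 + R2) = 37.2 × 3.48/(7.980 + 3.48) = 11.30 V.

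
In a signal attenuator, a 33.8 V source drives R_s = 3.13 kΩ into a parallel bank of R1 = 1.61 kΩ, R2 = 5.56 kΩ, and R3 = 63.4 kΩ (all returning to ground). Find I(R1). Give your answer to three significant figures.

I ≈ 5.90 mA

Parallel bank: R_p = 1/(1/1.61 + 1/5.56 + 1/63.4) = 1.224 kΩ.
V_A = 33.8 × 1.224/4.354 = 9.504 V.
Branch current I = V_A/R1 = 9.504/1.61 = 5.903 mA.
(Equivalently: I_total = 7.762 mA, then current-divider fraction G_k/ΣG = 0.7605.)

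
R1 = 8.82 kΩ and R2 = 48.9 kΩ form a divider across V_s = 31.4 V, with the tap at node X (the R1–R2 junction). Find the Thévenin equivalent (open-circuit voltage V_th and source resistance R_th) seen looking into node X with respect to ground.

Open-circuit (no load on X): V_th = V_s · R2/(R1 + R2) = 31.4 × 48.9/(8.820 + 48.9) = 26.60 V.
With V_s suppressed (replaced by a short), R_th = R1 ‖ R2 = (8.820 × 48.9)/(8.820 + 48.9) = 7.472 kΩ.

V_th ≈ 26.6 V, R_th ≈ 7.47 kΩ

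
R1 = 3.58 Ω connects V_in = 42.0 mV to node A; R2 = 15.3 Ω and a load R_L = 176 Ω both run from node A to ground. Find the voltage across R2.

R2 ‖ R_L = (15.3 × 176)/(15.3 + 176) = 14.08 Ω.
Voltage divider with the loaded lower leg: V_out = 42.0 × 14.08/(3.58 + 14.08) = 42.0 × 0.7972 = 33.48 mV.
(Unloaded it would be 34.0 mV; the load pulls it down.)

V_out ≈ 33.5 mV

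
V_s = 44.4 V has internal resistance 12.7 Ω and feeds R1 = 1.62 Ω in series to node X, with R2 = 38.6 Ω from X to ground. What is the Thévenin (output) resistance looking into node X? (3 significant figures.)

R_th ≈ 10.4 Ω

R1' = 12.7 + 1.62 = 14.32 Ω (source resistance + R1).
Looking into X with the source shorted: R_th = R1'·R2/(R1'+R2) = 14.32 × 38.6/52.92 = 10.45 Ω.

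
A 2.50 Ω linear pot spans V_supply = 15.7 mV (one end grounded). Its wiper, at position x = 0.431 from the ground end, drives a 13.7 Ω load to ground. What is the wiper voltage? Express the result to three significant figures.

Split the track: R_lower = x·R_p = 1.077 Ω, R_upper = (1−x)·R_p = 1.422 Ω.
R_L loads the lower segment: effective lower R = 0.9989 Ω.
Then V_out = V_supply · 0.9989/(1.422 + 0.9989) = 6.477 mV.
(Unloaded: V_out = x·V_supply = 6.77 mV.)

V_out ≈ 6.48 mV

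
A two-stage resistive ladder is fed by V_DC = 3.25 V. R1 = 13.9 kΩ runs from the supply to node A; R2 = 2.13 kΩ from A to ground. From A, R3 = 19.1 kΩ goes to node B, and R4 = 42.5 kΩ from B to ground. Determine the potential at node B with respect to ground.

Node A sees R2 in parallel with the series input of stage 2, R3 + R4 = 61.60 kΩ.
Effective lower resistance at A: R2 ‖ 61.60 = 2.059 kΩ.
So V_A = 3.25 × 0.1290 = 0.4193 V.
Stage 2 is unloaded, so V_B = V_A · R4/(R3+R4) = 0.4193 × 42.5/61.60 = 0.2893 V.

V_B ≈ 0.289 V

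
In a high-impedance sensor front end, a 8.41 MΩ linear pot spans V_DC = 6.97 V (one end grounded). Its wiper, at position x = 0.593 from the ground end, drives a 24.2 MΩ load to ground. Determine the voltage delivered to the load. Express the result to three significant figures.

V_out ≈ 3.81 V

Lower segment x·R_p = 4.987 MΩ; upper segment (1−x)·R_p = 3.423 MΩ.
R_L loads the lower segment: effective lower R = 4.135 MΩ.
Loaded-divider output: V_out = 6.97 × 0.5471 = 3.813 V.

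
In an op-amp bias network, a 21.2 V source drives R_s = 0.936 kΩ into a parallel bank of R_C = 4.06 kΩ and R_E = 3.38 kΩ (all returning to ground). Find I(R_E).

I ≈ 4.16 mA

Combine the parallel branches: R_p = (1/4.06 + 1/3.38)⁻¹ = 1.844 kΩ.
V_A = 21.2 × 1.844/2.780 = 14.06 V.
I(R_E) = V_A / R_E = 14.06/3.38 = 4.161 mA.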